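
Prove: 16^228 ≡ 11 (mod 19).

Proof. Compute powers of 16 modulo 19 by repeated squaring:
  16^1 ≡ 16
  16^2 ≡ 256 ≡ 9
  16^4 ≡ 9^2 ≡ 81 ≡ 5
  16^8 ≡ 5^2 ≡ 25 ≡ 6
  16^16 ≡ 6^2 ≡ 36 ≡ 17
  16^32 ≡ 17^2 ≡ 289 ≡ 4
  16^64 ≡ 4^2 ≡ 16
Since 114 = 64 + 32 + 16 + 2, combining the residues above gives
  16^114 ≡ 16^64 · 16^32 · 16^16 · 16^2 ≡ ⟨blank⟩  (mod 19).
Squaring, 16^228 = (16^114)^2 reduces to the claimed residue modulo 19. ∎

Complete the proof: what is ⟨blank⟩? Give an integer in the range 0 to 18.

Multiply the listed residues: 16 · 4 · 17 · 9 = 64 → 1088 → 9792.
Reducing modulo 19: 9792 = 515·19 + 7, so 16^114 ≡ 7.

7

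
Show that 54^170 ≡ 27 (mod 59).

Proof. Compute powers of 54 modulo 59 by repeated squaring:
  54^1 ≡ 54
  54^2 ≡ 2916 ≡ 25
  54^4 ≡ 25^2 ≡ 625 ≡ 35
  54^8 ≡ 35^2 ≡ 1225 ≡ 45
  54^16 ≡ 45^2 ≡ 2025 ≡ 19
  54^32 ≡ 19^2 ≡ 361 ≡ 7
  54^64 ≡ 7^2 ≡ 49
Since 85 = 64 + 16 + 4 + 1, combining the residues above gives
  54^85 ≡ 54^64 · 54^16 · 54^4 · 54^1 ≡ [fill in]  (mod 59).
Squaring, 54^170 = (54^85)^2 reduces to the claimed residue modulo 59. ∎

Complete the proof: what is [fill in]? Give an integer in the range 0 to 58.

Multiply the listed residues: 49 · 19 · 35 · 54 = 931 → 32585 → 1759590.
Reducing modulo 59: 1759590 = 29823·59 + 33, so 54^85 ≡ 33.

33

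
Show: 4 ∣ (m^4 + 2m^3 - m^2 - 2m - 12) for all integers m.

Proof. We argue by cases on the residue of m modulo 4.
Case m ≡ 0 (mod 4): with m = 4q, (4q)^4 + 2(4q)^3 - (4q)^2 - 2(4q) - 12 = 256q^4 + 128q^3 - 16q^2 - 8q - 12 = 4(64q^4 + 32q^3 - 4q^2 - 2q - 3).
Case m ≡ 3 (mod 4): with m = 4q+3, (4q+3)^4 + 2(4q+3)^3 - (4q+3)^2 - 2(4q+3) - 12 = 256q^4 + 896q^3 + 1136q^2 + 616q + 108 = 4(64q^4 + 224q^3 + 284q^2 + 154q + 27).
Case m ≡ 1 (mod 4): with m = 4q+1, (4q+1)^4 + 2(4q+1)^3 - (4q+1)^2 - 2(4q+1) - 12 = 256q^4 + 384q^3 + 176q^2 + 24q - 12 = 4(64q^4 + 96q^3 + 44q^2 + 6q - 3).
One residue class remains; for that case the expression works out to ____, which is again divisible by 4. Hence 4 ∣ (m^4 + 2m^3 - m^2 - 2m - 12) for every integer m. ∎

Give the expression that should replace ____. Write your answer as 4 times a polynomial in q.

4(64q^4 + 160q^3 + 140q^2 + 50q + 3)

Only m ≡ 2 (mod 4) is unaccounted for. Put m = 4q+2:
(4q+2)^4 + 2(4q+2)^3 - (4q+2)^2 - 2(4q+2) - 12 expands to 256q^4 + 640q^3 + 560q^2 + 200q + 12,
and factoring out 4 leaves 4(64q^4 + 160q^3 + 140q^2 + 50q + 3).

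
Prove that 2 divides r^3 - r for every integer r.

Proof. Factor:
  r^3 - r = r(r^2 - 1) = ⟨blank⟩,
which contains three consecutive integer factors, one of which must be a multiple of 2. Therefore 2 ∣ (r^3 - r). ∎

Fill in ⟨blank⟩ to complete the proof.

(r - 1)r(r + 1)

r(r^2 - 1) = r(r - 1)(r + 1) = (r - 1)r(r + 1).
These three factors are consecutive integers, so their product is divisible by 2.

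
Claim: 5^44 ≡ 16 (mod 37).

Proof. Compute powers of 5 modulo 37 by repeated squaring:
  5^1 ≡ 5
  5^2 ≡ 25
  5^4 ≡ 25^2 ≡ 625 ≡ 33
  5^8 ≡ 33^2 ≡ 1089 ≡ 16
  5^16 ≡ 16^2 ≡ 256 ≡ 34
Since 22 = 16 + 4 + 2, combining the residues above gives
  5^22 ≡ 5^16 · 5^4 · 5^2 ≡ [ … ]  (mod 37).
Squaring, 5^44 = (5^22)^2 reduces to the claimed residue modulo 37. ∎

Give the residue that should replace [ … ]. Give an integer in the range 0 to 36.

4

Multiply the listed residues: 34 · 33 · 25 = 1122 → 28050.
Reducing modulo 37: 28050 = 758·37 + 4, so 5^22 ≡ 4.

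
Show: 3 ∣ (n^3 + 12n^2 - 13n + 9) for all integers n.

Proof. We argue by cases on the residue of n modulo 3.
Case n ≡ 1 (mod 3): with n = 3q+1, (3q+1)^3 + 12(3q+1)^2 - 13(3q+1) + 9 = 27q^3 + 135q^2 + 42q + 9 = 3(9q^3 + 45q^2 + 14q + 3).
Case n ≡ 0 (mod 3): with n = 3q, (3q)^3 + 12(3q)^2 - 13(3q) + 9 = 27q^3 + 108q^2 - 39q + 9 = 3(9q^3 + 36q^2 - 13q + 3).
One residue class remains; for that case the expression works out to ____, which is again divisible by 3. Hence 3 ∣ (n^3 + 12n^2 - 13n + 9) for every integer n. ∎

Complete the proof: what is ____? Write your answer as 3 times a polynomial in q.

Only n ≡ 2 (mod 3) is unaccounted for. Put n = 3q+2:
(3q+2)^3 + 12(3q+2)^2 - 13(3q+2) + 9 expands to 27q^3 + 162q^2 + 141q + 39,
and factoring out 3 leaves 3(9q^3 + 54q^2 + 47q + 13).

3(9q^3 + 54q^2 + 47q + 13)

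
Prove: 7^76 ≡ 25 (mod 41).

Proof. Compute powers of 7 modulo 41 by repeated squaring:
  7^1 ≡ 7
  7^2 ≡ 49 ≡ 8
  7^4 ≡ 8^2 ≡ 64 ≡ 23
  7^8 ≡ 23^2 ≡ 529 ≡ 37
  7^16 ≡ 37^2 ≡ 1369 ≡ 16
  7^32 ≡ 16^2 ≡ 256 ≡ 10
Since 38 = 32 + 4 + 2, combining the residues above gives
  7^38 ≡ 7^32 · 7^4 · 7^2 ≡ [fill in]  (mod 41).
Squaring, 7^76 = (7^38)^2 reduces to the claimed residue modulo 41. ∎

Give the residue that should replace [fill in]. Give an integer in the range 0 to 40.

36

Multiply the listed residues: 10 · 23 · 8 = 230 → 1840.
Reducing modulo 41: 1840 = 44·41 + 36, so 7^38 ≡ 36.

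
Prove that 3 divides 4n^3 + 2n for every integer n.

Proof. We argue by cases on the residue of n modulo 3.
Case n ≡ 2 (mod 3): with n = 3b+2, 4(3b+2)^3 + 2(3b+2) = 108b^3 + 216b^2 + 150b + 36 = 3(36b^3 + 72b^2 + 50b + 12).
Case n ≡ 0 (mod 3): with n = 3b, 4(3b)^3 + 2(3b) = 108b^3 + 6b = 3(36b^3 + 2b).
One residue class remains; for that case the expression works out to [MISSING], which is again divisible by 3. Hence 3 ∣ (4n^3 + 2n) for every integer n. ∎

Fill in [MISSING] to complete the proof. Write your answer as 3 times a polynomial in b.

The residues treated are {2, 0}, so the missing case is n ≡ 1 (mod 3); write n = 3b+1.
Then 4(3b+1)^3 + 2(3b+1) = 108b^3 + 108b^2 + 42b + 6 = 3(36b^3 + 36b^2 + 14b + 2).

3(36b^3 + 36b^2 + 14b + 2)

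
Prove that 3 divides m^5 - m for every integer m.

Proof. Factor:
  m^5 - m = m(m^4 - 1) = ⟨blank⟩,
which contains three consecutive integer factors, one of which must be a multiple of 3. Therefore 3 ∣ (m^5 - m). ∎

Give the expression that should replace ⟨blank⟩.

(m - 1)m(m + 1)(m^2 + 1)

m^4 - 1 = (m^2 - 1)(m^2 + 1), and m^2 - 1 = (m-1)(m+1).
So m(m^4 - 1) = (m - 1)m(m + 1)(m^2 + 1).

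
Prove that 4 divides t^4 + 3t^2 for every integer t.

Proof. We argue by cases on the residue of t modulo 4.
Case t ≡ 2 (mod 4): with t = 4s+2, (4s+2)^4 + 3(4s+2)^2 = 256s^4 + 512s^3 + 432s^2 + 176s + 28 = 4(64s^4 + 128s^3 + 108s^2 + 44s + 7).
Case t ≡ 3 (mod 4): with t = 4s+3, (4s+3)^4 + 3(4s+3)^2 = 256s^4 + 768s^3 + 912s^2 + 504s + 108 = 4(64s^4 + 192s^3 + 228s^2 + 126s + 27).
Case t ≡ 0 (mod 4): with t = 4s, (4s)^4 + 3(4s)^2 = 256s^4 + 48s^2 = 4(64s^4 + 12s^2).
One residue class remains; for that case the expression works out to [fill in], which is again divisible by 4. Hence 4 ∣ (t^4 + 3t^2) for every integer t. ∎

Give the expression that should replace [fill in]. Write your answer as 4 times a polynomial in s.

4(64s^4 + 64s^3 + 36s^2 + 10s + 1)

The residues treated are {2, 3, 0}, so the missing case is t ≡ 1 (mod 4); write t = 4s+1.
Then (4s+1)^4 + 3(4s+1)^2 = 256s^4 + 256s^3 + 144s^2 + 40s + 4 = 4(64s^4 + 64s^3 + 36s^2 + 10s + 1).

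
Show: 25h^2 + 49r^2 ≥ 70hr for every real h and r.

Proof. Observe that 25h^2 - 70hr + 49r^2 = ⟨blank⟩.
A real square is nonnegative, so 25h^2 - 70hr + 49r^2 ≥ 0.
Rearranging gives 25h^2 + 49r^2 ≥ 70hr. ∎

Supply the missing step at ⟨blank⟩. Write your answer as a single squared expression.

The leading and trailing coefficients are 5^2 and 7^2, and 70 = 2·5·7, so the trinomial is (5h - 7r)^2.
Hence 25h^2 - 70hr + 49r^2 ≥ 0.

(5h - 7r)^2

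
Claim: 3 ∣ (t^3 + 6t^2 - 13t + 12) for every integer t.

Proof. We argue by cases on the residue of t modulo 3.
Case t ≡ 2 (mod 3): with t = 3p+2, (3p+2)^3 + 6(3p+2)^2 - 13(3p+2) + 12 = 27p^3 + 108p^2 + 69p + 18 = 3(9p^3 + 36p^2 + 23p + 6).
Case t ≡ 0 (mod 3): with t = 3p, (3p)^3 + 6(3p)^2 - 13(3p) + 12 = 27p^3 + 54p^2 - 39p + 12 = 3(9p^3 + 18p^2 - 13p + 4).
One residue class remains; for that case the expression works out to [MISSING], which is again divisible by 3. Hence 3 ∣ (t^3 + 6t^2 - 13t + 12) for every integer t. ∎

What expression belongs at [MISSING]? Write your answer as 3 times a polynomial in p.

3(9p^3 + 27p^2 + 2p + 2)

The residues treated are {2, 0}, so the missing case is t ≡ 1 (mod 3); write t = 3p+1.
Then (3p+1)^3 + 6(3p+1)^2 - 13(3p+1) + 12 = 27p^3 + 81p^2 + 6p + 6 = 3(9p^3 + 27p^2 + 2p + 2).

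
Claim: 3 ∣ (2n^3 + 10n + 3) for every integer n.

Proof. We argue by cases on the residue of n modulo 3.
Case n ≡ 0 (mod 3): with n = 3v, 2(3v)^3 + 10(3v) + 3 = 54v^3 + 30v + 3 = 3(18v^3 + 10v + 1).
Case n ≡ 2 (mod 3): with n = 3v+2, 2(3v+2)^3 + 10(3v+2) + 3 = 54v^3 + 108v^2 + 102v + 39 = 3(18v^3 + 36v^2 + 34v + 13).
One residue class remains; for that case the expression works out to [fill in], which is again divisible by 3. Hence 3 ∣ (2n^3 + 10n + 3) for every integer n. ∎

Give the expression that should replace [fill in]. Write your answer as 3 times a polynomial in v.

3(18v^3 + 18v^2 + 16v + 5)

Only n ≡ 1 (mod 3) is unaccounted for. Put n = 3v+1:
2(3v+1)^3 + 10(3v+1) + 3 expands to 54v^3 + 54v^2 + 48v + 15,
and factoring out 3 leaves 3(18v^3 + 18v^2 + 16v + 5).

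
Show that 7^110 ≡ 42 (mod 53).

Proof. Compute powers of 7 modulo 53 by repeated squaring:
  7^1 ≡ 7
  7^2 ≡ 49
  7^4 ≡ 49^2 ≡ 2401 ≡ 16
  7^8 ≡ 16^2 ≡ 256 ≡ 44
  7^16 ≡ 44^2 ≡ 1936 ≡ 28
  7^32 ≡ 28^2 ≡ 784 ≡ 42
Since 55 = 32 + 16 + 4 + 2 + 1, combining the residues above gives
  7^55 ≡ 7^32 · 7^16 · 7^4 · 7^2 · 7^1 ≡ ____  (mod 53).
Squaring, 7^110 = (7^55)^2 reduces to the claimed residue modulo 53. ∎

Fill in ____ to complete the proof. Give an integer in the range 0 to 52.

25

7^32 · 7^16 · 7^4 · 7^2 · 7^1 ≡ 42 · 28 · 16 · 49 · 7 = 6453888.
6453888 mod 53 = 25, so 7^55 ≡ 25 (mod 53).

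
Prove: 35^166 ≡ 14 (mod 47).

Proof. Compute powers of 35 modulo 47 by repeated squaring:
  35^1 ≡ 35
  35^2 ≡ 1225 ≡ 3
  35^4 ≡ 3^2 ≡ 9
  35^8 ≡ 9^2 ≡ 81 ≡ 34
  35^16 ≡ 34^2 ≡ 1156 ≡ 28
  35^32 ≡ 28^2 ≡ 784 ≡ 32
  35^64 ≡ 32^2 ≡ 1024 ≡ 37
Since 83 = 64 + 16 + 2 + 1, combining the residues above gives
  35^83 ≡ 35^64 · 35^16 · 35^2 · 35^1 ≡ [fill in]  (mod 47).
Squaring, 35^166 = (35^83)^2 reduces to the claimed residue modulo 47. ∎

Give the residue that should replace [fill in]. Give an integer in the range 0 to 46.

Multiply the listed residues: 37 · 28 · 3 · 35 = 1036 → 3108 → 108780.
Reducing modulo 47: 108780 = 2314·47 + 22, so 35^83 ≡ 22.

22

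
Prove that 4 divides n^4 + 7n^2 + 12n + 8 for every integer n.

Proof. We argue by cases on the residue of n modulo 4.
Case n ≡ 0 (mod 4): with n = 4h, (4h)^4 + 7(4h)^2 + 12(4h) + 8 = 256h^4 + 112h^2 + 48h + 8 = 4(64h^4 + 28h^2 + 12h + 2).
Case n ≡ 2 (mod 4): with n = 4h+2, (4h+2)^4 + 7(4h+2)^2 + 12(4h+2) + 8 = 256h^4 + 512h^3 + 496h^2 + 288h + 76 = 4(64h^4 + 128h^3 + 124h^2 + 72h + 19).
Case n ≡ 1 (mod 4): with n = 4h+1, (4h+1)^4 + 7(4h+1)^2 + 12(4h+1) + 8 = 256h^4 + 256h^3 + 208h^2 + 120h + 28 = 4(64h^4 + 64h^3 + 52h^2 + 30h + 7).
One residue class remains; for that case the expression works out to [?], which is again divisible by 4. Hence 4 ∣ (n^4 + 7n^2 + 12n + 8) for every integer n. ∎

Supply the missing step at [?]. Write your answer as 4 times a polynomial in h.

The residues treated are {0, 2, 1}, so the missing case is n ≡ 3 (mod 4); write n = 4h+3.
Then (4h+3)^4 + 7(4h+3)^2 + 12(4h+3) + 8 = 256h^4 + 768h^3 + 976h^2 + 648h + 188 = 4(64h^4 + 192h^3 + 244h^2 + 162h + 47).

4(64h^4 + 192h^3 + 244h^2 + 162h + 47)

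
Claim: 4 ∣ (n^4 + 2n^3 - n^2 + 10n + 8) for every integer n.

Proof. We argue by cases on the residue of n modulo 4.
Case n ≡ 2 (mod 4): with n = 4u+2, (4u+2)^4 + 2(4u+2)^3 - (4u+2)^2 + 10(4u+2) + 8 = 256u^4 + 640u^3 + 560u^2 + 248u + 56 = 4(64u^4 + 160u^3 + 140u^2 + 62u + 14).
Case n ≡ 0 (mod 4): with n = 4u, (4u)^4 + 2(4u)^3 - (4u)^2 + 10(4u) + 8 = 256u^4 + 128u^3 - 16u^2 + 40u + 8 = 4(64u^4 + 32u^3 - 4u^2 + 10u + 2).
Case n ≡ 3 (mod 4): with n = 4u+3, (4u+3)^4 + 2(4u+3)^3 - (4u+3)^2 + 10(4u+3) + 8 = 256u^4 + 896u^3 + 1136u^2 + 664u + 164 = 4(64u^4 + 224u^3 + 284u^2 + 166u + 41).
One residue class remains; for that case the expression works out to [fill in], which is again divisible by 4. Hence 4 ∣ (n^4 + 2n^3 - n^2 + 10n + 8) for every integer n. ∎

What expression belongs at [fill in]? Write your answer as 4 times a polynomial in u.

4(64u^4 + 96u^3 + 44u^2 + 18u + 5)

Only n ≡ 1 (mod 4) is unaccounted for. Put n = 4u+1:
(4u+1)^4 + 2(4u+1)^3 - (4u+1)^2 + 10(4u+1) + 8 expands to 256u^4 + 384u^3 + 176u^2 + 72u + 20,
and factoring out 4 leaves 4(64u^4 + 96u^3 + 44u^2 + 18u + 5).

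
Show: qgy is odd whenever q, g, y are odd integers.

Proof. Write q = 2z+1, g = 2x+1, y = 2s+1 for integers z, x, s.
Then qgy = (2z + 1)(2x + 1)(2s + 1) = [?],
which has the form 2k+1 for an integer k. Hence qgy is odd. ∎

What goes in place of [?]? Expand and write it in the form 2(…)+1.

(2z + 1)(2x + 1)(2s + 1) = 8sxz + 4sx + 4sz + 2s + 4xz + 2x + 2z + 1
= 2(4sxz + 2sx + 2sz + s + 2xz + x + z) + 1.
Since 4sxz + 2sx + 2sz + s + 2xz + x + z is an integer, the product is of the form 2k+1 for an integer k.

2(4sxz + 2sx + 2sz + s + 2xz + x + z) + 1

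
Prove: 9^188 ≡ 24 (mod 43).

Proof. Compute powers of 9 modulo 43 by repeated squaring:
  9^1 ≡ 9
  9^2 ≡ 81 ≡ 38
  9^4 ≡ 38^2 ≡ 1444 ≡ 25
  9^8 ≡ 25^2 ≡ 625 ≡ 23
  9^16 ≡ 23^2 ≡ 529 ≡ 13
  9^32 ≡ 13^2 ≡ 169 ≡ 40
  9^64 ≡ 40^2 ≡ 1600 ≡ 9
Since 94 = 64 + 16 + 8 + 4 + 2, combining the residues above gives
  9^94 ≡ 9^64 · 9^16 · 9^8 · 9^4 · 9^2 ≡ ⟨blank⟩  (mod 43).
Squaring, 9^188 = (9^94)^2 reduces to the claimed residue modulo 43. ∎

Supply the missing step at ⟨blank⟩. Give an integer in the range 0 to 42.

14

Multiply the listed residues: 9 · 13 · 23 · 25 · 38 = 117 → 2691 → 67275 → 2556450.
Reducing modulo 43: 2556450 = 59452·43 + 14, so 9^94 ≡ 14.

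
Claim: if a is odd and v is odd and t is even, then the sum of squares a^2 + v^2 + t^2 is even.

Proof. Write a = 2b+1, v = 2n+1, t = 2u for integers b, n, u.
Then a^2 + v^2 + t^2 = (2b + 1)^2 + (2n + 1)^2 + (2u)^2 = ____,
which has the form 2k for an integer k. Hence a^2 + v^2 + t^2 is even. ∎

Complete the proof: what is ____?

2(2b^2 + 2b + 2n^2 + 2n + 2u^2 + 1)

(2b + 1)^2 + (2n + 1)^2 + (2u)^2 = 4b^2 + 4b + 4n^2 + 4n + 4u^2 + 2
= 2(2b^2 + 2b + 2n^2 + 2n + 2u^2 + 1).
Since 2b^2 + 2b + 2n^2 + 2n + 2u^2 + 1 is an integer, the sum of squares is of the form 2k for an integer k.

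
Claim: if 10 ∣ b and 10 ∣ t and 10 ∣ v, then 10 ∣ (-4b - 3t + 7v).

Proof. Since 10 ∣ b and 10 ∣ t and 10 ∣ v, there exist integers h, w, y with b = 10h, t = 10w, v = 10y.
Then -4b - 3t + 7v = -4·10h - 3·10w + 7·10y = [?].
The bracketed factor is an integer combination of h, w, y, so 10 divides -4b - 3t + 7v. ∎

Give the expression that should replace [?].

Pull the common 10 out of every term: -4·10h - 3·10w + 7·10y = 10(-4h - 3w + 7y).
-4h - 3w + 7y is an integer, which exhibits the divisibility.

10(-4h - 3w + 7y)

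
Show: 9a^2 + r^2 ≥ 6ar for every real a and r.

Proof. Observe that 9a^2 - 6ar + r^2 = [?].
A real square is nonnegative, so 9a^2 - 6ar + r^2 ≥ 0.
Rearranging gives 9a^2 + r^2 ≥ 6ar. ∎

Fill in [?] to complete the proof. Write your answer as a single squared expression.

(3a - r)^2

The leading and trailing coefficients are 3^2 and 1^2, and 6 = 2·3·1, so the trinomial is (3a - r)^2.
Hence 9a^2 - 6ar + r^2 ≥ 0.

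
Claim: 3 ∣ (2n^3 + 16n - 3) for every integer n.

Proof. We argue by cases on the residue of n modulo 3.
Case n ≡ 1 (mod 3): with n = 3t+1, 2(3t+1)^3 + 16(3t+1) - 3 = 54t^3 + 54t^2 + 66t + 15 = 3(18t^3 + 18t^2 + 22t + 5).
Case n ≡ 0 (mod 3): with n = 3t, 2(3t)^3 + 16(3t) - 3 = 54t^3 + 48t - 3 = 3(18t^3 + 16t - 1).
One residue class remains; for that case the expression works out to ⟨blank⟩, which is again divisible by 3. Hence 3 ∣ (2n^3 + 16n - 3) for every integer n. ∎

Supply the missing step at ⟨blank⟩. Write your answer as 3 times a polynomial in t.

The residues treated are {1, 0}, so the missing case is n ≡ 2 (mod 3); write n = 3t+2.
Then 2(3t+2)^3 + 16(3t+2) - 3 = 54t^3 + 108t^2 + 120t + 45 = 3(18t^3 + 36t^2 + 40t + 15).

3(18t^3 + 36t^2 + 40t + 15)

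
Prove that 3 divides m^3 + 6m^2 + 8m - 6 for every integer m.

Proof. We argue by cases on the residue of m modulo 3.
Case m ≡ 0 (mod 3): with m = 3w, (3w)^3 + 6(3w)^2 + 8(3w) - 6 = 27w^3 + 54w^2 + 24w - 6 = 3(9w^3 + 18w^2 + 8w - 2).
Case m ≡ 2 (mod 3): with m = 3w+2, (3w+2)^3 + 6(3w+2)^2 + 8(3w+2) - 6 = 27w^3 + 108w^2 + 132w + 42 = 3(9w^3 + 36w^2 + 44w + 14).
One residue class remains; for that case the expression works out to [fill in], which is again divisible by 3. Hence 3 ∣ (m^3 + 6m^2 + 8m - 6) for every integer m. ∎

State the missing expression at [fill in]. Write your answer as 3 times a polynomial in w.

The residues treated are {0, 2}, so the missing case is m ≡ 1 (mod 3); write m = 3w+1.
Then (3w+1)^3 + 6(3w+1)^2 + 8(3w+1) - 6 = 27w^3 + 81w^2 + 69w + 9 = 3(9w^3 + 27w^2 + 23w + 3).

3(9w^3 + 27w^2 + 23w + 3)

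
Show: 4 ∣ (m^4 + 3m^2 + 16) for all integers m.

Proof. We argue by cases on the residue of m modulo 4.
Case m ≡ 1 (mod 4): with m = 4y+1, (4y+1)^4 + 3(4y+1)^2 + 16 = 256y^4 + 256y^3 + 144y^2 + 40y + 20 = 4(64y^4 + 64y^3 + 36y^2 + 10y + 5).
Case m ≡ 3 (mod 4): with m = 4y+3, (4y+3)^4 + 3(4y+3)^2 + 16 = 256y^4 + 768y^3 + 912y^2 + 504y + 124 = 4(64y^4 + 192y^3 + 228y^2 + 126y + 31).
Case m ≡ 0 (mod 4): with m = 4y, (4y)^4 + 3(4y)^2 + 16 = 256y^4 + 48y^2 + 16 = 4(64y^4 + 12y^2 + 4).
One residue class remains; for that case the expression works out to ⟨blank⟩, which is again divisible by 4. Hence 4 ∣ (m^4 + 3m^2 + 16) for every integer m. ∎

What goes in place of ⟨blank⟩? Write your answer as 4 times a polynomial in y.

The residues treated are {1, 3, 0}, so the missing case is m ≡ 2 (mod 4); write m = 4y+2.
Then (4y+2)^4 + 3(4y+2)^2 + 16 = 256y^4 + 512y^3 + 432y^2 + 176y + 44 = 4(64y^4 + 128y^3 + 108y^2 + 44y + 11).

4(64y^4 + 128y^3 + 108y^2 + 44y + 11)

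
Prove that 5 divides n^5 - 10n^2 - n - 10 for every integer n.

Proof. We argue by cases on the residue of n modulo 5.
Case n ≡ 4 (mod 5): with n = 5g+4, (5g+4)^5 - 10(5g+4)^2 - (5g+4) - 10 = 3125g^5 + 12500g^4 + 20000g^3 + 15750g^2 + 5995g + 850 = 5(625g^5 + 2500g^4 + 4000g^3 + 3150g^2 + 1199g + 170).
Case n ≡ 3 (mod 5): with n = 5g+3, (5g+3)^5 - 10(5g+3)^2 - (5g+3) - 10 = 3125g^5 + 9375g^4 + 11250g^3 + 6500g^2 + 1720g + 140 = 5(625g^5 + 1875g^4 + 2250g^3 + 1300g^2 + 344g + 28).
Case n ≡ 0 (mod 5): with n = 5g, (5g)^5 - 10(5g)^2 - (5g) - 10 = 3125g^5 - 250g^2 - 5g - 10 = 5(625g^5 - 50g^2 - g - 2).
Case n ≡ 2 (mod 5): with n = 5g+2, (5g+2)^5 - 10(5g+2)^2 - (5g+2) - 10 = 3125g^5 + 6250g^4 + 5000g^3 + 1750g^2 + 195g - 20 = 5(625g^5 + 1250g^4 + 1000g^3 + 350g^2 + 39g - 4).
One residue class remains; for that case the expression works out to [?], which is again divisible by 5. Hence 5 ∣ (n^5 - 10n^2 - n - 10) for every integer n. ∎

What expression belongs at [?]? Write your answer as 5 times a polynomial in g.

Only n ≡ 1 (mod 5) is unaccounted for. Put n = 5g+1:
(5g+1)^5 - 10(5g+1)^2 - (5g+1) - 10 expands to 3125g^5 + 3125g^4 + 1250g^3 - 80g - 20,
and factoring out 5 leaves 5(625g^5 + 625g^4 + 250g^3 - 16g - 4).

5(625g^5 + 625g^4 + 250g^3 - 16g - 4)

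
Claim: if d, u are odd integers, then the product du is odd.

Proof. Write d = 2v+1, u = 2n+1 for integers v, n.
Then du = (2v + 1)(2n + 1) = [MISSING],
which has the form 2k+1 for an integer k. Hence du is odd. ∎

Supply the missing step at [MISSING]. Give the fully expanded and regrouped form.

(2v + 1)(2n + 1) = 4nv + 2n + 2v + 1
= 2(2nv + n + v) + 1.
Since 2nv + n + v is an integer, the product is of the form 2k+1 for an integer k.

2(2nv + n + v) + 1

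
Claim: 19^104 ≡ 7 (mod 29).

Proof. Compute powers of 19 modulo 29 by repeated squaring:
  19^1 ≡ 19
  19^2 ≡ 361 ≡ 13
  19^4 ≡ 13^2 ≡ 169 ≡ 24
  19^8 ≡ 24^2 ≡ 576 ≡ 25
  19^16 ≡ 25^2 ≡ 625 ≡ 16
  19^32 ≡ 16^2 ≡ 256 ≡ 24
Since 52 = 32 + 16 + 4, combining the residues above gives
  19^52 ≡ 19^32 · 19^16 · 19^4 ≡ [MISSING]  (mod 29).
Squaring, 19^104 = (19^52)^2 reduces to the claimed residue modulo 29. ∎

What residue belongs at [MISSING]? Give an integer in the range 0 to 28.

23

Multiply the listed residues: 24 · 16 · 24 = 384 → 9216.
Reducing modulo 29: 9216 = 317·29 + 23, so 19^52 ≡ 23.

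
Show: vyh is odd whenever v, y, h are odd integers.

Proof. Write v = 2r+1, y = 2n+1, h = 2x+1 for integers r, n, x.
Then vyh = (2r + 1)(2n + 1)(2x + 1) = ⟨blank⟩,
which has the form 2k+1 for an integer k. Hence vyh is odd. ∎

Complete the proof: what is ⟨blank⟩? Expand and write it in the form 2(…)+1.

Expanding: (2r + 1)(2n + 1)(2x + 1) = 8nrx + 4nr + 4nx + 2n + 4rx + 2r + 2x + 1.
Every term except the constant is even, so this is 2(4nrx + 2nr + 2nx + n + 2rx + r + x) + 1,
and 4nrx + 2nr + 2nx + n + 2rx + r + x ∈ ℤ gives the required form.

2(4nrx + 2nr + 2nx + n + 2rx + r + x) + 1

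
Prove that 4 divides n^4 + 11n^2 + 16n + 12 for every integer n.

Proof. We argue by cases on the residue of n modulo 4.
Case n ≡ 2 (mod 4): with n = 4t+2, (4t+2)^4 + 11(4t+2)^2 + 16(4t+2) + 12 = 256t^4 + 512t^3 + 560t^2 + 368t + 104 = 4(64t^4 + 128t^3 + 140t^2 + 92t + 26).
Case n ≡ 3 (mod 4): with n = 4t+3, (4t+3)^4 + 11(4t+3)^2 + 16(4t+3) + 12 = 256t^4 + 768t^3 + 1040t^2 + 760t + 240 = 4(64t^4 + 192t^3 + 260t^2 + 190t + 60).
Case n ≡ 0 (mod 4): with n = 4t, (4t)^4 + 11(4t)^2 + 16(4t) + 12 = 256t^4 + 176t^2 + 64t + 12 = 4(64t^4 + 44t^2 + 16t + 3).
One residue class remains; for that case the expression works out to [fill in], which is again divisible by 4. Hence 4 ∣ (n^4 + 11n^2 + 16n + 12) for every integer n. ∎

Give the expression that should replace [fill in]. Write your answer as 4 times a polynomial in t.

The residues treated are {2, 3, 0}, so the missing case is n ≡ 1 (mod 4); write n = 4t+1.
Then (4t+1)^4 + 11(4t+1)^2 + 16(4t+1) + 12 = 256t^4 + 256t^3 + 272t^2 + 168t + 40 = 4(64t^4 + 64t^3 + 68t^2 + 42t + 10).

4(64t^4 + 64t^3 + 68t^2 + 42t + 10)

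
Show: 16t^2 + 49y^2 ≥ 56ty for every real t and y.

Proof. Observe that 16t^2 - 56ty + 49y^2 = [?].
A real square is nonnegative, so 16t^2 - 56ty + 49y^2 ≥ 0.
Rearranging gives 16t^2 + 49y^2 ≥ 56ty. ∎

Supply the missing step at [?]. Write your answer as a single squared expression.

The leading and trailing coefficients are 4^2 and 7^2, and 56 = 2·4·7, so the trinomial is (4t - 7y)^2.
Hence 16t^2 - 56ty + 49y^2 ≥ 0.

(4t - 7y)^2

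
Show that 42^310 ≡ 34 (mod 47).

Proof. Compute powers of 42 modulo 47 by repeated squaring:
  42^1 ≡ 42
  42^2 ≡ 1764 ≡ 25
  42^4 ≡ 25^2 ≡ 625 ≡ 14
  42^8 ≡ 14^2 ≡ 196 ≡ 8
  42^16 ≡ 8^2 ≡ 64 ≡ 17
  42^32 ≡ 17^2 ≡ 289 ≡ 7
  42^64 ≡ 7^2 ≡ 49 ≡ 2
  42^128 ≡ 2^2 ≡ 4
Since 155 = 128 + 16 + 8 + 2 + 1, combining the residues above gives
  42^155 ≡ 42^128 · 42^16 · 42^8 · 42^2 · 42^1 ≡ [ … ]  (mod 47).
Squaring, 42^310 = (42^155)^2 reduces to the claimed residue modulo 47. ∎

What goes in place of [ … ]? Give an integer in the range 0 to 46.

42^128 · 42^16 · 42^8 · 42^2 · 42^1 ≡ 4 · 17 · 8 · 25 · 42 = 571200.
571200 mod 47 = 9, so 42^155 ≡ 9 (mod 47).

9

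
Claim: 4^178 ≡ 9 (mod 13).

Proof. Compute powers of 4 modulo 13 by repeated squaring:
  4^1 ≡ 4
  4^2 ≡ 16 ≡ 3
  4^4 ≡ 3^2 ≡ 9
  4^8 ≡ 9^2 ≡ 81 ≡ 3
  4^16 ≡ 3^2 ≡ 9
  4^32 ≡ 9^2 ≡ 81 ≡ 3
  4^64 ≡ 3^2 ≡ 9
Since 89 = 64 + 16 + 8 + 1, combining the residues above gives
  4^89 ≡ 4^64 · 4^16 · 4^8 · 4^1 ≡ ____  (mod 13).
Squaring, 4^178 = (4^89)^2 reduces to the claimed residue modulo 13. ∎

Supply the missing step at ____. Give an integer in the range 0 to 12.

Multiply the listed residues: 9 · 9 · 3 · 4 = 81 → 243 → 972.
Reducing modulo 13: 972 = 74·13 + 10, so 4^89 ≡ 10.

10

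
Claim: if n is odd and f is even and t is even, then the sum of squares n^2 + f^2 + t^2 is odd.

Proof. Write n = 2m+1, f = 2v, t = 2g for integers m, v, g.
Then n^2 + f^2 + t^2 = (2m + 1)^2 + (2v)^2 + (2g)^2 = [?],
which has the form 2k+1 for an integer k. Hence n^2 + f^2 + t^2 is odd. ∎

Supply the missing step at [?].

2(2g^2 + 2m^2 + 2m + 2v^2) + 1

(2m + 1)^2 + (2v)^2 + (2g)^2 = 4g^2 + 4m^2 + 4m + 4v^2 + 1
= 2(2g^2 + 2m^2 + 2m + 2v^2) + 1.
Since 2g^2 + 2m^2 + 2m + 2v^2 is an integer, the sum of squares is of the form 2k+1 for an integer k.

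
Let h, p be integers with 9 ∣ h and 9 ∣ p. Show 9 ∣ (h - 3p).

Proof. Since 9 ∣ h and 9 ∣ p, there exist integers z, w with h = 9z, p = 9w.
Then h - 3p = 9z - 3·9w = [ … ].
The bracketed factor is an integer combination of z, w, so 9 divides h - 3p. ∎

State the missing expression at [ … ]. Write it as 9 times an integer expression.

Pull the common 9 out of every term: 9z - 3·9w = 9(-3w + z).
-3w + z is an integer, which exhibits the divisibility.

9(-3w + z)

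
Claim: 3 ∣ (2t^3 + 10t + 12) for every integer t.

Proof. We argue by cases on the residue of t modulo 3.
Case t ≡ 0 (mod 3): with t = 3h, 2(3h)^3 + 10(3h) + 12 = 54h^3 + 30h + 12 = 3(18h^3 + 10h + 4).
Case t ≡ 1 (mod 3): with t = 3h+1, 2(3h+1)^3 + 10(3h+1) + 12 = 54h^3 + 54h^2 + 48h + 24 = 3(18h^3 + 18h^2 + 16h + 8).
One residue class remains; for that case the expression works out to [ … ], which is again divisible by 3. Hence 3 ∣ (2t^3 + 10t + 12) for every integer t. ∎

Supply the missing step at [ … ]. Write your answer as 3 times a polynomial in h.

The residues treated are {0, 1}, so the missing case is t ≡ 2 (mod 3); write t = 3h+2.
Then 2(3h+2)^3 + 10(3h+2) + 12 = 54h^3 + 108h^2 + 102h + 48 = 3(18h^3 + 36h^2 + 34h + 16).

3(18h^3 + 36h^2 + 34h + 16)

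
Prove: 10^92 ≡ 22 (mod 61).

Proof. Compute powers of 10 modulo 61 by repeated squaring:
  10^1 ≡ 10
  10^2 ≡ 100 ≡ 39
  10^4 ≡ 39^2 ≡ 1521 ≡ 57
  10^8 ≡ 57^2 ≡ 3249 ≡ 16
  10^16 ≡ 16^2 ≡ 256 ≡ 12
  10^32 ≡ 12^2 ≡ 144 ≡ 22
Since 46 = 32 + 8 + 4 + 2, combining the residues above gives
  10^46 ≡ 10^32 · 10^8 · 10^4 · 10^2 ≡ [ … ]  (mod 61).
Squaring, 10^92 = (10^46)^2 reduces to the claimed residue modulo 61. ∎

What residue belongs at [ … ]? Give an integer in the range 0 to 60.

10^32 · 10^8 · 10^4 · 10^2 ≡ 22 · 16 · 57 · 39 = 782496.
782496 mod 61 = 49, so 10^46 ≡ 49 (mod 61).

49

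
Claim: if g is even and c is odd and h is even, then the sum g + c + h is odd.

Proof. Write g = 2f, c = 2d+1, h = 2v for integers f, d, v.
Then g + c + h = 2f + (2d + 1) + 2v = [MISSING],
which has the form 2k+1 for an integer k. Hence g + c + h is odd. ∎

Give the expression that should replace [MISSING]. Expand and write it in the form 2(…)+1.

2(d + f + v) + 1

Expanding: 2f + (2d + 1) + 2v = 2d + 2f + 2v + 1.
Every term except the constant is even, so this is 2(d + f + v) + 1,
and d + f + v ∈ ℤ gives the required form.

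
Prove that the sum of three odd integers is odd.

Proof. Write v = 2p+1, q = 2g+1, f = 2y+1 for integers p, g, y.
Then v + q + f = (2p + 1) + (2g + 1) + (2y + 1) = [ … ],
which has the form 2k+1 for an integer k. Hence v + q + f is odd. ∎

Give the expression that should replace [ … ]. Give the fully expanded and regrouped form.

Expanding: (2p + 1) + (2g + 1) + (2y + 1) = 2g + 2p + 2y + 3.
Every term except the constant is even, so this is 2(g + p + y + 1) + 1,
and g + p + y + 1 ∈ ℤ gives the required form.

2(g + p + y + 1) + 1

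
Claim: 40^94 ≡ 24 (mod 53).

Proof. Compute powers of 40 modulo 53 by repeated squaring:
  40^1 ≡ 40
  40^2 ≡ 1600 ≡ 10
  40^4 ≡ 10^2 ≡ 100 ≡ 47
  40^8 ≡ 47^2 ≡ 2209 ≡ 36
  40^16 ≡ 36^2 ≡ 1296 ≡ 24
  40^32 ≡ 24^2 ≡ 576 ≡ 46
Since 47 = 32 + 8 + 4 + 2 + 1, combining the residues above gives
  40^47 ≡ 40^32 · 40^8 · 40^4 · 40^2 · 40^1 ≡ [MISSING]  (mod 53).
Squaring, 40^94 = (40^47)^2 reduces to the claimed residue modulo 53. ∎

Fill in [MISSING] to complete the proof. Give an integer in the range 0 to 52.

40^32 · 40^8 · 40^4 · 40^2 · 40^1 ≡ 46 · 36 · 47 · 10 · 40 = 31132800.
31132800 mod 53 = 17, so 40^47 ≡ 17 (mod 53).

17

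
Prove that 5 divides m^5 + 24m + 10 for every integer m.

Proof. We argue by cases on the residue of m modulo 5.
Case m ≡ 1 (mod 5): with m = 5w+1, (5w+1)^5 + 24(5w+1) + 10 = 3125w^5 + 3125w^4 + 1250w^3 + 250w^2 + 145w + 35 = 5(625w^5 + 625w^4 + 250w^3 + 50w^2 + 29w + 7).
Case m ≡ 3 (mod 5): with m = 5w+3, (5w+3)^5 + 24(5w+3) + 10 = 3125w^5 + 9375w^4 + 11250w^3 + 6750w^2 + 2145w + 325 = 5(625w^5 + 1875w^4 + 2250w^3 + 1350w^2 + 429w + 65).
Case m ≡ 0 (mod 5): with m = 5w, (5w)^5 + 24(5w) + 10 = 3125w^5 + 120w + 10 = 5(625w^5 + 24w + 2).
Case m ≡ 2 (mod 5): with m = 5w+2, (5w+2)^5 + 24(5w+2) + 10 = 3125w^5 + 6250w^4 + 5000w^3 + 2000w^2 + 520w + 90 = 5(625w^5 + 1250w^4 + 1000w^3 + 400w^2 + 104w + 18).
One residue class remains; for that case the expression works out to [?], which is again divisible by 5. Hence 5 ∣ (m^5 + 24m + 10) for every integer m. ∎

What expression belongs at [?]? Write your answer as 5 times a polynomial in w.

Only m ≡ 4 (mod 5) is unaccounted for. Put m = 5w+4:
(5w+4)^5 + 24(5w+4) + 10 expands to 3125w^5 + 12500w^4 + 20000w^3 + 16000w^2 + 6520w + 1130,
and factoring out 5 leaves 5(625w^5 + 2500w^4 + 4000w^3 + 3200w^2 + 1304w + 226).

5(625w^5 + 2500w^4 + 4000w^3 + 3200w^2 + 1304w + 226)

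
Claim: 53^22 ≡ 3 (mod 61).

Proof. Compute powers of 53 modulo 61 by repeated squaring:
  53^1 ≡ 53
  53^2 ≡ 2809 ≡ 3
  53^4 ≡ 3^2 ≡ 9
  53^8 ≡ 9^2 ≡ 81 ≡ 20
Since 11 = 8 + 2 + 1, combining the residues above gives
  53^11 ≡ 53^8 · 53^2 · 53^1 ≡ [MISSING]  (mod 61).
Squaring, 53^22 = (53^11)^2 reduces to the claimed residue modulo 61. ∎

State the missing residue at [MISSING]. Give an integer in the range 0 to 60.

8

Multiply the listed residues: 20 · 3 · 53 = 60 → 3180.
Reducing modulo 61: 3180 = 52·61 + 8, so 53^11 ≡ 8.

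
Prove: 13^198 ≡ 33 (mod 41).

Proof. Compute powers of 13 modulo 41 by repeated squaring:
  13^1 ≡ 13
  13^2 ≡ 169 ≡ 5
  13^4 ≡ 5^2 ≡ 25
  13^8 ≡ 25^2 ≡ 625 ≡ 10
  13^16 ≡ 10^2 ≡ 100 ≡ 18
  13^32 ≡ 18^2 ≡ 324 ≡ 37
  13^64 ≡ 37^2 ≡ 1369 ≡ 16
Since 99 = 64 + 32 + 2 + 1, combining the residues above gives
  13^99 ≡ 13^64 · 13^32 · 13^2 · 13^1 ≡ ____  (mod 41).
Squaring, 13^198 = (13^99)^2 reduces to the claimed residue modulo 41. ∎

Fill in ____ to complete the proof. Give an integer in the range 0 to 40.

13^64 · 13^32 · 13^2 · 13^1 ≡ 16 · 37 · 5 · 13 = 38480.
38480 mod 41 = 22, so 13^99 ≡ 22 (mod 41).

22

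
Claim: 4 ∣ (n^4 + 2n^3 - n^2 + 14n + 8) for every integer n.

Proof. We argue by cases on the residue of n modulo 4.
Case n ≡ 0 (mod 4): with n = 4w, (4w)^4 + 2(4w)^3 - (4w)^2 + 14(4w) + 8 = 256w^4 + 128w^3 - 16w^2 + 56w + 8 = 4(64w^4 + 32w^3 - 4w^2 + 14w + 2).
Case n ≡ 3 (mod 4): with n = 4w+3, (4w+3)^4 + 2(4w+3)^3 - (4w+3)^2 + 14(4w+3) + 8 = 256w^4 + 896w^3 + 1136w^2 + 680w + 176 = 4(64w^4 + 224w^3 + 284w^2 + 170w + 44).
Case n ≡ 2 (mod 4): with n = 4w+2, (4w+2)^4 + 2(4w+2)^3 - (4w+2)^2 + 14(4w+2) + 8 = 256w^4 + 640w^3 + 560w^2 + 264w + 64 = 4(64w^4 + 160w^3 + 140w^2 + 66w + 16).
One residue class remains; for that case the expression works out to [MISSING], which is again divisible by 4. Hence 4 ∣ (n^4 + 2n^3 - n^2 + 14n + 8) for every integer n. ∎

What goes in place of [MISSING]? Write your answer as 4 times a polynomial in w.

Only n ≡ 1 (mod 4) is unaccounted for. Put n = 4w+1:
(4w+1)^4 + 2(4w+1)^3 - (4w+1)^2 + 14(4w+1) + 8 expands to 256w^4 + 384w^3 + 176w^2 + 88w + 24,
and factoring out 4 leaves 4(64w^4 + 96w^3 + 44w^2 + 22w + 6).

4(64w^4 + 96w^3 + 44w^2 + 22w + 6)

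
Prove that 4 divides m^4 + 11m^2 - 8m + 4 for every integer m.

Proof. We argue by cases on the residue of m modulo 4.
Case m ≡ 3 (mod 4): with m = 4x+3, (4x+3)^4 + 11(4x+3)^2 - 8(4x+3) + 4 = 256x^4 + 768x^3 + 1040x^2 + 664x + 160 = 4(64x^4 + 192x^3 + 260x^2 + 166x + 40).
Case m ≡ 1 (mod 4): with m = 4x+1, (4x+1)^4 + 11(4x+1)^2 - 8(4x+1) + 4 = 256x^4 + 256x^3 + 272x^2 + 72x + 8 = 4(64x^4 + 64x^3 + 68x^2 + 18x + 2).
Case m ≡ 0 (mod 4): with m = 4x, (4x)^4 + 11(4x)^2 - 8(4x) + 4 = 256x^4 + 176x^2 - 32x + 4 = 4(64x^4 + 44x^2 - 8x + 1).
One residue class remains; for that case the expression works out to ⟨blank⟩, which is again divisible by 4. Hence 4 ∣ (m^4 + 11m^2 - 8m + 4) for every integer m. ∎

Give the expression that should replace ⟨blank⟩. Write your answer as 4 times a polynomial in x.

4(64x^4 + 128x^3 + 140x^2 + 68x + 12)

The residues treated are {3, 1, 0}, so the missing case is m ≡ 2 (mod 4); write m = 4x+2.
Then (4x+2)^4 + 11(4x+2)^2 - 8(4x+2) + 4 = 256x^4 + 512x^3 + 560x^2 + 272x + 48 = 4(64x^4 + 128x^3 + 140x^2 + 68x + 12).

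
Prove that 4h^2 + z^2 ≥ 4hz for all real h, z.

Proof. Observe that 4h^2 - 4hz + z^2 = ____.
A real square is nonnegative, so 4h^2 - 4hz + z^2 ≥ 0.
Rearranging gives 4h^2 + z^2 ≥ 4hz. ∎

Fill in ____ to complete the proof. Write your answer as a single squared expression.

(2h - z)^2

The leading and trailing coefficients are 2^2 and 1^2, and 4 = 2·2·1, so the trinomial is (2h - z)^2.
Hence 4h^2 - 4hz + z^2 ≥ 0.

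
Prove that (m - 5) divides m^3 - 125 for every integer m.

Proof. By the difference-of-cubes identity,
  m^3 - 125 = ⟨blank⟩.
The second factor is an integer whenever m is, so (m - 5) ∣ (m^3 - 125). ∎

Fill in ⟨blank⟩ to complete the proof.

(m - 5)(m^2 + 5m + 25)

a^3 - b^3 = (a - b)(a^2 + ab + b^2). With a = m, b = 5:
m^3 - 125 = (m - 5)(m^2 + 5m + 25).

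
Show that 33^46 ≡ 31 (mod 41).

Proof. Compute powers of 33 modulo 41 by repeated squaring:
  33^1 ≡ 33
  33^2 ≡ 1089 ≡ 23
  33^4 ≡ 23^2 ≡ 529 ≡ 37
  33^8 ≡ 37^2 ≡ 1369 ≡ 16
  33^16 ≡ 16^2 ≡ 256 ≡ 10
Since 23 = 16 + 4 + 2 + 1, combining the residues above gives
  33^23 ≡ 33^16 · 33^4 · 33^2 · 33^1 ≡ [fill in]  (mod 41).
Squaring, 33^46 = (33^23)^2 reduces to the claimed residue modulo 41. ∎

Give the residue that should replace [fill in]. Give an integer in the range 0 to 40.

21

33^16 · 33^4 · 33^2 · 33^1 ≡ 10 · 37 · 23 · 33 = 280830.
280830 mod 41 = 21, so 33^23 ≡ 21 (mod 41).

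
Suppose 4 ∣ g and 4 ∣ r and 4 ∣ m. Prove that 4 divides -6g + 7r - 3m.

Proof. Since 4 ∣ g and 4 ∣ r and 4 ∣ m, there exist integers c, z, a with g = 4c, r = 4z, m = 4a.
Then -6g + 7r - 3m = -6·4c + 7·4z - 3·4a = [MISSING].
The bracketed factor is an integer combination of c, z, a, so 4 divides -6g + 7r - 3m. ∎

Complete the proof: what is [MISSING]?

4(-3a - 6c + 7z)

Each term has a factor of 4: -6·4c + 7·4z - 3·4a = 4·(-3a - 6c + 7z).
Since -3a - 6c + 7z is an integer, 4 ∣ (-6g + 7r - 3m).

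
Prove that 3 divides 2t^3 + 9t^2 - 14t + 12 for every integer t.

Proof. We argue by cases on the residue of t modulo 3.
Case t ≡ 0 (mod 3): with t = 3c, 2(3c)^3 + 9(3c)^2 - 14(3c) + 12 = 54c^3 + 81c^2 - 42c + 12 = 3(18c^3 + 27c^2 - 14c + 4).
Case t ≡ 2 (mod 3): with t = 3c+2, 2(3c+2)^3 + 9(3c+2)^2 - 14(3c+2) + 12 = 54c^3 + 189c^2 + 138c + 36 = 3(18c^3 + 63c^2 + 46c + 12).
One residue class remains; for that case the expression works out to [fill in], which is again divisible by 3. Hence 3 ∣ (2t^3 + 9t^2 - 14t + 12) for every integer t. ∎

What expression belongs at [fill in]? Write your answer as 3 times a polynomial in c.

Only t ≡ 1 (mod 3) is unaccounted for. Put t = 3c+1:
2(3c+1)^3 + 9(3c+1)^2 - 14(3c+1) + 12 expands to 54c^3 + 135c^2 + 30c + 9,
and factoring out 3 leaves 3(18c^3 + 45c^2 + 10c + 3).

3(18c^3 + 45c^2 + 10c + 3)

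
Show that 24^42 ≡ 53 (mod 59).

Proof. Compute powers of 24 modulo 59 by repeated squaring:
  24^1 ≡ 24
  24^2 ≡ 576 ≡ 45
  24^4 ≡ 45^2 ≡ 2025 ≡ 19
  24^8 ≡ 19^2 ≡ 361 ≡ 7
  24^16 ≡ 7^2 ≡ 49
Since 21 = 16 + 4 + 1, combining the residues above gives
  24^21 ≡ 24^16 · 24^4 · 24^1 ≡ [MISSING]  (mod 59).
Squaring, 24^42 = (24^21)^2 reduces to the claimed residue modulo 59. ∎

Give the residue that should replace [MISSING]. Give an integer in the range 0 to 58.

42

Multiply the listed residues: 49 · 19 · 24 = 931 → 22344.
Reducing modulo 59: 22344 = 378·59 + 42, so 24^21 ≡ 42.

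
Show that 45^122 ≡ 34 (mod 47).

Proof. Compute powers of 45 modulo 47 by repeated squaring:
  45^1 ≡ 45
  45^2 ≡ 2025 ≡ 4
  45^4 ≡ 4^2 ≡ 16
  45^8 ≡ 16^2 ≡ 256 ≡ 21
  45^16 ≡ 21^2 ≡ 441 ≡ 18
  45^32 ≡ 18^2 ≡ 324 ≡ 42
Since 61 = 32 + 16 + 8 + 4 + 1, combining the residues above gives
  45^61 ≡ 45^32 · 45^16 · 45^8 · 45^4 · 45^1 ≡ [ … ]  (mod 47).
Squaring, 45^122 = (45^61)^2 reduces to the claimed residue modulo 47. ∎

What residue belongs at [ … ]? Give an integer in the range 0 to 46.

45^32 · 45^16 · 45^8 · 45^4 · 45^1 ≡ 42 · 18 · 21 · 16 · 45 = 11430720.
11430720 mod 47 = 38, so 45^61 ≡ 38 (mod 47).

38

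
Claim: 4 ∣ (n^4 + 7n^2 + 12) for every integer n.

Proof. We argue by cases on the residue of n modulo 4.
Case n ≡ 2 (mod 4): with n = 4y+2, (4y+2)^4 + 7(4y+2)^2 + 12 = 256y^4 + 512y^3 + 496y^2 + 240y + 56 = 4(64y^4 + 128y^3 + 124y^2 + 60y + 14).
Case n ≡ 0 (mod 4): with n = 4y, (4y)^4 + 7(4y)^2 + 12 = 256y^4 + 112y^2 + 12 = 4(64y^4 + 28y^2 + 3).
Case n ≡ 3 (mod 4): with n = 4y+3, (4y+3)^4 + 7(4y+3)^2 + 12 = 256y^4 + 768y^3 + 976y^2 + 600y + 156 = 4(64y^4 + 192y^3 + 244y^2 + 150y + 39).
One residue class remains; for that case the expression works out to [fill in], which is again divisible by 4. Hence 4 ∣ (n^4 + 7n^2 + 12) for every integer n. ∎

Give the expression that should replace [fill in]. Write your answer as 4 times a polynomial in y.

4(64y^4 + 64y^3 + 52y^2 + 18y + 5)

The residues treated are {2, 0, 3}, so the missing case is n ≡ 1 (mod 4); write n = 4y+1.
Then (4y+1)^4 + 7(4y+1)^2 + 12 = 256y^4 + 256y^3 + 208y^2 + 72y + 20 = 4(64y^4 + 64y^3 + 52y^2 + 18y + 5).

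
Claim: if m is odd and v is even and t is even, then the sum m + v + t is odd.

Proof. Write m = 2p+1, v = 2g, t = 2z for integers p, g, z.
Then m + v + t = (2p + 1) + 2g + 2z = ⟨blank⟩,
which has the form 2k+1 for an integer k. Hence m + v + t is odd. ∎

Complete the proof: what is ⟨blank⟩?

2(g + p + z) + 1

(2p + 1) + 2g + 2z = 2g + 2p + 2z + 1
= 2(g + p + z) + 1.
Since g + p + z is an integer, the sum is of the form 2k+1 for an integer k.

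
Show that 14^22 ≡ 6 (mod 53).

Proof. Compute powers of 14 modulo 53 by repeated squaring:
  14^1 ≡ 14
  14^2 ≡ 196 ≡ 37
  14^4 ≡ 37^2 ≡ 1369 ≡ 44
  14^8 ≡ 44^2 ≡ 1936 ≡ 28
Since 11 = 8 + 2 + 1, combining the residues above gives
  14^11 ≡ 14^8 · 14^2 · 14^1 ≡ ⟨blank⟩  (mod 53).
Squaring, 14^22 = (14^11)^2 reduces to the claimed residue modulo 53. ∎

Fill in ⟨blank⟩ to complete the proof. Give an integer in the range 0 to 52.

35

14^8 · 14^2 · 14^1 ≡ 28 · 37 · 14 = 14504.
14504 mod 53 = 35, so 14^11 ≡ 35 (mod 53).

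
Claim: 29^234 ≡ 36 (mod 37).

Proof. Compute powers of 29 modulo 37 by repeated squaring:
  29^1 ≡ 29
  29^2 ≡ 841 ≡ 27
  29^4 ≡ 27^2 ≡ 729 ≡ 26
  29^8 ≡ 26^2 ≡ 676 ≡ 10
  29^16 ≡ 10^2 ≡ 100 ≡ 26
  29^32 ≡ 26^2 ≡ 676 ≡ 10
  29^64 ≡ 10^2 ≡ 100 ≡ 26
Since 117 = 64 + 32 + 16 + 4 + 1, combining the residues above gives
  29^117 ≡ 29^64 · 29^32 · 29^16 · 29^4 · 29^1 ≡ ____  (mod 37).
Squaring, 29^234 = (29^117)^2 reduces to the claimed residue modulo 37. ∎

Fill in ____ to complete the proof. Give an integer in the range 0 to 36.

29^64 · 29^32 · 29^16 · 29^4 · 29^1 ≡ 26 · 10 · 26 · 26 · 29 = 5097040.
5097040 mod 37 = 31, so 29^117 ≡ 31 (mod 37).

31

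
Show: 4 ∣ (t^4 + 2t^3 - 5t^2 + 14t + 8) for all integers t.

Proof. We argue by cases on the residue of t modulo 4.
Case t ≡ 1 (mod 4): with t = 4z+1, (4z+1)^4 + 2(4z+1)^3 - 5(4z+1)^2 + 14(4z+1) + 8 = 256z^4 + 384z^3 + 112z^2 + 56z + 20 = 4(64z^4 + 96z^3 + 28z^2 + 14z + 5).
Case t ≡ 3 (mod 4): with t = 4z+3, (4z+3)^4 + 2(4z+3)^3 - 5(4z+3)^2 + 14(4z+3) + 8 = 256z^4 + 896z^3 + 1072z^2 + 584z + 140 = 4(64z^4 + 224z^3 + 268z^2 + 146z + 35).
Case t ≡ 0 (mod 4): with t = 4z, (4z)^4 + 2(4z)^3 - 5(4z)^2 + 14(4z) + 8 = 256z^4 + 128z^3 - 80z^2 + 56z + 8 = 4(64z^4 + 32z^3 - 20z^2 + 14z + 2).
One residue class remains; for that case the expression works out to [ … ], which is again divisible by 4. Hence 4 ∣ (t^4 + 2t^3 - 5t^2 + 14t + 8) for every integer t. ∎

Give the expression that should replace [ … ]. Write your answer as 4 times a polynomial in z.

The residues treated are {1, 3, 0}, so the missing case is t ≡ 2 (mod 4); write t = 4z+2.
Then (4z+2)^4 + 2(4z+2)^3 - 5(4z+2)^2 + 14(4z+2) + 8 = 256z^4 + 640z^3 + 496z^2 + 200z + 48 = 4(64z^4 + 160z^3 + 124z^2 + 50z + 12).

4(64z^4 + 160z^3 + 124z^2 + 50z + 12)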